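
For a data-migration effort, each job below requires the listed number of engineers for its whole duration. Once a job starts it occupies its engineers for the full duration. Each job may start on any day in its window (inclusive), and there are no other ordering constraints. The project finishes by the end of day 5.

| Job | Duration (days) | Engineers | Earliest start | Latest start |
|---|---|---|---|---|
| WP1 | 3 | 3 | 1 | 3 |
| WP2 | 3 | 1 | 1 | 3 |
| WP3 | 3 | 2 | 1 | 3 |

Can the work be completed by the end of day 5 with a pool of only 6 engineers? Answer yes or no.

Schedule WP1@1, WP2@1, WP3@1: d1:6  d2:6  d3:6  d4:0  d5:0 — peak 6 ≤ 6.

yes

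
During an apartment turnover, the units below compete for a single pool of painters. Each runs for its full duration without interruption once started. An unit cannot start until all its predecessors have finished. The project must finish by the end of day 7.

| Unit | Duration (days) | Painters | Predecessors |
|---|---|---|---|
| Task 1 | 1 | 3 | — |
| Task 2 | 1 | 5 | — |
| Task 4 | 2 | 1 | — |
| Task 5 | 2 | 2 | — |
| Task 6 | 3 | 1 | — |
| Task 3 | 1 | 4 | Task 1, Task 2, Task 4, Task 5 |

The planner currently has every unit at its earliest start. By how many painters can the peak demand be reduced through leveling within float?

7

Early-start peak: d1:12  d2:4  d3:5  d4:0  d5:0  d6:0  d7:0 ⇒ 12.
Leveled (Task 1@1, Task 2@2, Task 4@3, Task 5@3, Task 6@3, Task 3@5): d1:3  d2:5  d3:4  d4:4  d5:5  d6:0  d7:0 ⇒ 5.
Reduction 12 − 5 = 7.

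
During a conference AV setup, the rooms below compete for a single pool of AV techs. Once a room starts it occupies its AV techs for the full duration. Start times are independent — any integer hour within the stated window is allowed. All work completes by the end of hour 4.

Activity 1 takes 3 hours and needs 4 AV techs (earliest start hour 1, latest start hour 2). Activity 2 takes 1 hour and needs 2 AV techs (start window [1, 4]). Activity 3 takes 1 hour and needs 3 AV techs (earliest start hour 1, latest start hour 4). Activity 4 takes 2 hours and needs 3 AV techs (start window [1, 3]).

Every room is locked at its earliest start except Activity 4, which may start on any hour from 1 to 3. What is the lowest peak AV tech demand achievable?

9

Activity 4@1: h1:12  h2:7  h3:4  h4:0 → peak 12
Activity 4@2: h1:9  h2:7  h3:7  h4:0 → peak 9
Activity 4@3: h1:9  h2:4  h3:7  h4:3 → peak 9
Best is Activity 4@2, peak 9.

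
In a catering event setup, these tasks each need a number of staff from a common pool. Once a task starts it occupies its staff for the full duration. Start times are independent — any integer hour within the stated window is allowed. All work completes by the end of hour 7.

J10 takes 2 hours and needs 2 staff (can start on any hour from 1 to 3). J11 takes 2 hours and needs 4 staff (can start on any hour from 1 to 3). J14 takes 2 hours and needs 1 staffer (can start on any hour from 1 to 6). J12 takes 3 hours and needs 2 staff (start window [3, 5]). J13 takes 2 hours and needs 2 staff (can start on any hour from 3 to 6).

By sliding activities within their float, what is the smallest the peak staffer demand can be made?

Early-start (J10@1, J11@1, J14@1, J12@3, J13@3) gives peak 7: h1:7  h2:7  h3:4  h4:4  h5:2  h6:0  h7:0.
Shift J11→3, J12→5, J13→5.
Schedule J10@1, J11@3, J14@1, J12@5, J13@5: h1:3  h2:3  h3:4  h4:4  h5:4  h6:4  h7:2 — peak 4.
Total staffer-hours = 24 over 7 hours ⇒ peak ≥ ⌈24/7⌉ = 4, so 4 is optimal.

4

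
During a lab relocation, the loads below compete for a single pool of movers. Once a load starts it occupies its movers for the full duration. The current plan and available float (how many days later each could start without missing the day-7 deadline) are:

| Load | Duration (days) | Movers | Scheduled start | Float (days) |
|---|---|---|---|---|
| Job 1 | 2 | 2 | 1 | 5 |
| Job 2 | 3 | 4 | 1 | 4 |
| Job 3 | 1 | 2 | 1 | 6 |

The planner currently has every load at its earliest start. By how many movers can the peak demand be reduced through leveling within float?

Early-start peak: d1:8  d2:6  d3:4  d4:0  d5:0  d6:0  d7:0 ⇒ 8.
Leveled (Job 1@1, Job 2@3, Job 3@1): d1:4  d2:2  d3:4  d4:4  d5:4  d6:0  d7:0 ⇒ 4.
Reduction 8 − 4 = 4.

4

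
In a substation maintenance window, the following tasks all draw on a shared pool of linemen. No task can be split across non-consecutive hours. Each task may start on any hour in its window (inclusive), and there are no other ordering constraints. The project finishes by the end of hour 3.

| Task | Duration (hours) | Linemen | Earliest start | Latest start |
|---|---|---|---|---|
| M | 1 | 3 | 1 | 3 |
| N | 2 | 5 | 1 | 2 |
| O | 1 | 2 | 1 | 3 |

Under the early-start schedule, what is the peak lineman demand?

10

Early-start schedule: M@1, N@1, O@1.
Load per hour: hour 1: 10, hour 2: 5, hour 3: 0.
Peak is 10.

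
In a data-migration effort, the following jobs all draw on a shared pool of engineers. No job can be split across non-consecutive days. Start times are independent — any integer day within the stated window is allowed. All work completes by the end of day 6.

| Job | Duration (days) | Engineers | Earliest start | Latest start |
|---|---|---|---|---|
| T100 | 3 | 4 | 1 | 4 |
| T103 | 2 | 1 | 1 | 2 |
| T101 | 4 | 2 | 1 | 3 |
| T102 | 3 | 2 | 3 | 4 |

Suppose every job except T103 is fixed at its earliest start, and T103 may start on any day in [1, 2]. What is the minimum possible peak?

T103@1: d1:7  d2:7  d3:8  d4:4  d5:2  d6:0 → peak 8
T103@2: d1:6  d2:7  d3:9  d4:4  d5:2  d6:0 → peak 9
Best is T103@1, peak 8.

8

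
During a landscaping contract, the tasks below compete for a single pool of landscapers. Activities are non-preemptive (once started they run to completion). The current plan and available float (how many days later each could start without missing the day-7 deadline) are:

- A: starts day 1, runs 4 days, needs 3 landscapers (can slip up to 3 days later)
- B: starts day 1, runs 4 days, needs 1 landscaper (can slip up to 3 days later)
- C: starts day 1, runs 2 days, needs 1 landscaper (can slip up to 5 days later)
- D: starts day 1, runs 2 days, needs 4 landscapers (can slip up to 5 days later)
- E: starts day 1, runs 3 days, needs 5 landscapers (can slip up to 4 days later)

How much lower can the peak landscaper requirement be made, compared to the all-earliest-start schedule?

Early-start peak: d1:14  d2:14  d3:9  d4:4  d5:0  d6:0  d7:0 ⇒ 14.
Leveled (A@1, B@3, C@3, D@1, E@5): d1:7  d2:7  d3:5  d4:5  d5:6  d6:6  d7:5 ⇒ 7.
Reduction 14 − 7 = 7.

7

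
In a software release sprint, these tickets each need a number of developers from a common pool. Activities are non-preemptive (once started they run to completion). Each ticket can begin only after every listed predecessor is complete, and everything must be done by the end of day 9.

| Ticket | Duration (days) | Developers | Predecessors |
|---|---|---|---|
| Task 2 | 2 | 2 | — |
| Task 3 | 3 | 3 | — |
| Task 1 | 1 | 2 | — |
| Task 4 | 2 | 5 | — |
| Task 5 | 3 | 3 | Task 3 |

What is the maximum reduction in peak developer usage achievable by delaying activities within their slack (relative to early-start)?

Early-start peak: d1:12  d2:10  d3:3  d4:3  d5:3  d6:3  d7:0  d8:0  d9:0 ⇒ 12.
Leveled (Task 2@1, Task 3@1, Task 1@3, Task 4@4, Task 5@6): d1:5  d2:5  d3:5  d4:5  d5:5  d6:3  d7:3  d8:3  d9:0 ⇒ 5.
Reduction 12 − 5 = 7.

7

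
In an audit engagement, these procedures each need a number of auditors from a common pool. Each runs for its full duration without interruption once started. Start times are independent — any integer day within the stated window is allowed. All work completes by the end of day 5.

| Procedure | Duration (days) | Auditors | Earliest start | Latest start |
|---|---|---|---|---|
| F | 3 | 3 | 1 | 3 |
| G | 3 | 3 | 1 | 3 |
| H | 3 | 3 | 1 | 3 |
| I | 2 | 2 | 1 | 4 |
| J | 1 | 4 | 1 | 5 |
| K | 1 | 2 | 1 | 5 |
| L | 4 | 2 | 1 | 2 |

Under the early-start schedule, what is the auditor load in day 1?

At early start, day 1 has: F, G, H, I, J, K, L.
Demand: 3 + 3 + 3 + 2 + 4 + 2 + 2 = 19.

19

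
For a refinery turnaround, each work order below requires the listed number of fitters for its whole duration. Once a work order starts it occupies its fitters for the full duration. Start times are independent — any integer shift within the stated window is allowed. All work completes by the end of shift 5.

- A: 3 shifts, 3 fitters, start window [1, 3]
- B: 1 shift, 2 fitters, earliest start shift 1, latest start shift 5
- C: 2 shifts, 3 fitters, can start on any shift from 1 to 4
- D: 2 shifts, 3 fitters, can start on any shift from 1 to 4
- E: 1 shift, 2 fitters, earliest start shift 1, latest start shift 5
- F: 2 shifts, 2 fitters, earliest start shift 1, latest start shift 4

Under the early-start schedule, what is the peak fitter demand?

Early-start schedule: A@1, B@1, C@1, D@1, E@1, F@1.
Load per shift: shift 1: 15, shift 2: 11, shift 3: 3, shift 4: 0, shift 5: 0.
Peak is 15.

15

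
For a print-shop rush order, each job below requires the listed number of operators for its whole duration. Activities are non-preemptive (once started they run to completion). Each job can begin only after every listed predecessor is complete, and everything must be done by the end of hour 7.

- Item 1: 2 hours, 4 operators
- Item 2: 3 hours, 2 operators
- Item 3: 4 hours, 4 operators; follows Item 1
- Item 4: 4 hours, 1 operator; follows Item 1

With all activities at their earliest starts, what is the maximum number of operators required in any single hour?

7

Early-start schedule: Item 1@1, Item 2@1, Item 3@3, Item 4@3.
Load per hour: hour 1: 6, hour 2: 6, hour 3: 7, hour 4: 5, hour 5: 5, hour 6: 5, hour 7: 0.
Peak is 7.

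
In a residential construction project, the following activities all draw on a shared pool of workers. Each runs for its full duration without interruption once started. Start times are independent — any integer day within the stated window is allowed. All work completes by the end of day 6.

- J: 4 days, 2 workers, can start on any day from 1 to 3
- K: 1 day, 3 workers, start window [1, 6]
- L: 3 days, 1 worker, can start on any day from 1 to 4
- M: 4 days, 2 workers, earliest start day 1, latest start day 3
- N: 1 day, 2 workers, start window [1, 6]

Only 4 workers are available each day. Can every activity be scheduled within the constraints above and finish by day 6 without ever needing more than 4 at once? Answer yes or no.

no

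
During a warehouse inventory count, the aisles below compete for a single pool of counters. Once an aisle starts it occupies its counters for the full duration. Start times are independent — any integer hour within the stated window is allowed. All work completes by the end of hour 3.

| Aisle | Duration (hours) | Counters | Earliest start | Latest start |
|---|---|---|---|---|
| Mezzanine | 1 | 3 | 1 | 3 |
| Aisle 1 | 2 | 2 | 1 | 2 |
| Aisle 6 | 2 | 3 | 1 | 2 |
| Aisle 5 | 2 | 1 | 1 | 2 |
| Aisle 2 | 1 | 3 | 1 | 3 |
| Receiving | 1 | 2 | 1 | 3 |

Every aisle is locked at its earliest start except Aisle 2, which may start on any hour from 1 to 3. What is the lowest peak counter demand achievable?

11

Aisle 2@1: h1:14  h2:6  h3:0 → peak 14
Aisle 2@2: h1:11  h2:9  h3:0 → peak 11
Aisle 2@3: h1:11  h2:6  h3:3 → peak 11
Best is Aisle 2@2, peak 11.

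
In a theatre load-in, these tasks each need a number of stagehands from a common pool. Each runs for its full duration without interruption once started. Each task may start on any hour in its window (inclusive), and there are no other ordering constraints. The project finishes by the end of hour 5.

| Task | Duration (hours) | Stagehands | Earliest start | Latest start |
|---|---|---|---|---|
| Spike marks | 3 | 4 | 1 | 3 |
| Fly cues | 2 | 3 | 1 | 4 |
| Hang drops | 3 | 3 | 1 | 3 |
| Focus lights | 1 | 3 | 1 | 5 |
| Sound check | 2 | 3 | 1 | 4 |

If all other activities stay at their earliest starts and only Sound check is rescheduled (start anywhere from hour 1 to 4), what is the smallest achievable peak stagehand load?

Sound check@1: h1:16  h2:13  h3:7  h4:0  h5:0 → peak 16
Sound check@2: h1:13  h2:13  h3:10  h4:0  h5:0 → peak 13
Sound check@3: h1:13  h2:10  h3:10  h4:3  h5:0 → peak 13
Sound check@4: h1:13  h2:10  h3:7  h4:3  h5:3 → peak 13
Best is Sound check@2, peak 13.

13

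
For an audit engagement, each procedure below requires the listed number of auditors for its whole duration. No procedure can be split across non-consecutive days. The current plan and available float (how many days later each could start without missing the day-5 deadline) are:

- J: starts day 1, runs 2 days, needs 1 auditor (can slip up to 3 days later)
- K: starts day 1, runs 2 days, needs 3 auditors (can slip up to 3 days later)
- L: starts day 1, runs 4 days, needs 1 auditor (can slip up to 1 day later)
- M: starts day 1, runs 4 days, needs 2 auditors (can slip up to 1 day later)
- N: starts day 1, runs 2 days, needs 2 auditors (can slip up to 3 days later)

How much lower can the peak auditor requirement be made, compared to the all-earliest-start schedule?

3

Early-start peak: d1:9  d2:9  d3:3  d4:3  d5:0 ⇒ 9.
Leveled (J@1, K@3, L@1, M@1, N@1): d1:6  d2:6  d3:6  d4:6  d5:0 ⇒ 6.
Reduction 9 − 6 = 3.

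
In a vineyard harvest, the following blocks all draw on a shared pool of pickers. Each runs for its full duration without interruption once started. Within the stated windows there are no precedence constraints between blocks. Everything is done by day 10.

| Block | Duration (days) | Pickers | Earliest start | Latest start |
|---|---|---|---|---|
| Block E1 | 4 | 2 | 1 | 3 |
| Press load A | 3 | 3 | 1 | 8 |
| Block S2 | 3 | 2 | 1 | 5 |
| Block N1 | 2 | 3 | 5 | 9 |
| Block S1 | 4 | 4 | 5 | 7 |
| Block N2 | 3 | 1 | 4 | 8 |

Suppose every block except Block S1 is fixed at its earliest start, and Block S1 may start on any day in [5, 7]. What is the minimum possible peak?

Block S1@5: d1:7  d2:7  d3:7  d4:3  d5:8  d6:8  d7:4  d8:4  d9:0  d10:0 → peak 8
Block S1@6: d1:7  d2:7  d3:7  d4:3  d5:4  d6:8  d7:4  d8:4  d9:4  d10:0 → peak 8
Block S1@7: d1:7  d2:7  d3:7  d4:3  d5:4  d6:4  d7:4  d8:4  d9:4  d10:4 → peak 7
Best is Block S1@7, peak 7.

7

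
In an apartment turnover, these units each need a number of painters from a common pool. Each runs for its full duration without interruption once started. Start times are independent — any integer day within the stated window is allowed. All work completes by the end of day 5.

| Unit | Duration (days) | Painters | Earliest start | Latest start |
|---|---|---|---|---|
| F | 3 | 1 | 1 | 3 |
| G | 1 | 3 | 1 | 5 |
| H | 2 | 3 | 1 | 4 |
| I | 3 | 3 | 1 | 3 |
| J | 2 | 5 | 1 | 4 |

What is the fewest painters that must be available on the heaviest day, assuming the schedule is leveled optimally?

Early-start (F@1, G@1, H@1, I@1, J@1) gives peak 15: d1:15  d2:12  d3:4  d4:0  d5:0.
Shift H→2, J→4.
Schedule F@1, G@1, H@2, I@1, J@4: d1:7  d2:7  d3:7  d4:5  d5:5 — peak 7.
Total painter-days = 31 over 5 days ⇒ peak ≥ ⌈31/5⌉ = 7, so 7 is optimal.

7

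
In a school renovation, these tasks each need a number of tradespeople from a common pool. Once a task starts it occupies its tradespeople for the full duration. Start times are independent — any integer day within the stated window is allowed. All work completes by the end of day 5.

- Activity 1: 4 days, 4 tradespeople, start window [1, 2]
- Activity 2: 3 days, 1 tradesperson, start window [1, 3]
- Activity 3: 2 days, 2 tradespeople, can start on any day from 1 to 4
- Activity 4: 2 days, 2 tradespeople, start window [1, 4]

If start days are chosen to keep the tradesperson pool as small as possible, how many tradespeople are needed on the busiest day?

Early-start (Activity 1@1, Activity 2@1, Activity 3@1, Activity 4@1) gives peak 9: d1:9  d2:9  d3:5  d4:4  d5:0.
Shift Activity 4→3.
Schedule Activity 1@1, Activity 2@1, Activity 3@1, Activity 4@3: d1:7  d2:7  d3:7  d4:6  d5:0 — peak 7.

7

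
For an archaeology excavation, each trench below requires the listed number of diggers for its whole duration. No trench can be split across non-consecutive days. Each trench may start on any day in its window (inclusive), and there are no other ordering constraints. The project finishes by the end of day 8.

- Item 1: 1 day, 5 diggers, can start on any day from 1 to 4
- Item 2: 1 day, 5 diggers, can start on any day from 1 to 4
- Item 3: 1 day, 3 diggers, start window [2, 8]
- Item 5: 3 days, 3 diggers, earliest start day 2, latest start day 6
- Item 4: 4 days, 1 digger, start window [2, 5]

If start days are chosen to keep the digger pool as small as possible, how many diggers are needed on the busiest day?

5

Early-start (Item 1@1, Item 2@1, Item 3@2, Item 5@2, Item 4@2) gives peak 10: d1:10  d2:7  d3:4  d4:4  d5:1  d6:0  d7:0  d8:0.
Shift Item 2→2, Item 3→3, Item 5→4, Item 4→3.
Schedule Item 1@1, Item 2@2, Item 3@3, Item 5@4, Item 4@3: d1:5  d2:5  d3:4  d4:4  d5:4  d6:4  d7:0  d8:0 — peak 5.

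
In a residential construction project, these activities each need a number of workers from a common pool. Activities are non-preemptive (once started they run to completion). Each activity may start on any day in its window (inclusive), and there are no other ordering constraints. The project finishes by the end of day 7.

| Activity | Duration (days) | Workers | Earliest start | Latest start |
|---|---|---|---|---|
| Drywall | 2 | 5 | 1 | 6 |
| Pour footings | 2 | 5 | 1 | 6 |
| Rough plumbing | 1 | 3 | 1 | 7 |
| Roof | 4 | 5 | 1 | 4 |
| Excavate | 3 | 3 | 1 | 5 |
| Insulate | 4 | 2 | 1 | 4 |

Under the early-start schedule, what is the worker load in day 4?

7

At early start, day 4 has: Roof, Insulate.
Demand: 5 + 2 = 7.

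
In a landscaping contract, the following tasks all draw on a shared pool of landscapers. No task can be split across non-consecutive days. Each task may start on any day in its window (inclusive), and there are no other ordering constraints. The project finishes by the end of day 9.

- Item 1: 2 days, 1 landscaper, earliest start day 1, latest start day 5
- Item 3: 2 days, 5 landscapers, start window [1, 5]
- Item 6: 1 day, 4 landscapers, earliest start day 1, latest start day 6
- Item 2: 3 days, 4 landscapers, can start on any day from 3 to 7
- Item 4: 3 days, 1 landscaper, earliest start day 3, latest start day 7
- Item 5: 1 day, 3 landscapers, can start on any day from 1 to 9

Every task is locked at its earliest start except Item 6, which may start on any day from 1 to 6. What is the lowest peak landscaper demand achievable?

9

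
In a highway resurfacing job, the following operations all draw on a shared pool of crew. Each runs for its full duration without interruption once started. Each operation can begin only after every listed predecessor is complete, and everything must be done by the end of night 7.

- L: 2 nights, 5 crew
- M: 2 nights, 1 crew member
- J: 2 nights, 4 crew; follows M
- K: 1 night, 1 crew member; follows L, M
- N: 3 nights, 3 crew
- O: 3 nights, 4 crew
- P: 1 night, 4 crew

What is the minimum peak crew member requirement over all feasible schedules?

8

Early-start (L@1, M@1, J@3, K@3, N@1, O@1, P@1) gives peak 17: n1:17  n2:13  n3:12  n4:4  n5:0  n6:0  n7:0.
Shift N→3, O→5, P→6.
Schedule L@1, M@1, J@3, K@3, N@3, O@5, P@6: n1:6  n2:6  n3:8  n4:7  n5:7  n6:8  n7:4 — peak 8.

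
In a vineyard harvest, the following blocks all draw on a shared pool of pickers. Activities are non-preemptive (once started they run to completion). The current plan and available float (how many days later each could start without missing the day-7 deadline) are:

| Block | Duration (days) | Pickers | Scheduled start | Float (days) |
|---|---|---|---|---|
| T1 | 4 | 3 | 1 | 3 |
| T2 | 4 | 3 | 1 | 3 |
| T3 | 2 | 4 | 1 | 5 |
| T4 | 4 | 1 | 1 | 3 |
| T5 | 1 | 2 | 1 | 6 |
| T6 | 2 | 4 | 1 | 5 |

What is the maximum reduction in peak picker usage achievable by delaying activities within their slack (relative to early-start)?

Early-start peak: d1:17  d2:15  d3:7  d4:7  d5:0  d6:0  d7:0 ⇒ 17.
Leveled (T1@1, T2@1, T3@5, T4@1, T5@5, T6@6): d1:7  d2:7  d3:7  d4:7  d5:6  d6:8  d7:4 ⇒ 8.
Reduction 17 − 8 = 9.

9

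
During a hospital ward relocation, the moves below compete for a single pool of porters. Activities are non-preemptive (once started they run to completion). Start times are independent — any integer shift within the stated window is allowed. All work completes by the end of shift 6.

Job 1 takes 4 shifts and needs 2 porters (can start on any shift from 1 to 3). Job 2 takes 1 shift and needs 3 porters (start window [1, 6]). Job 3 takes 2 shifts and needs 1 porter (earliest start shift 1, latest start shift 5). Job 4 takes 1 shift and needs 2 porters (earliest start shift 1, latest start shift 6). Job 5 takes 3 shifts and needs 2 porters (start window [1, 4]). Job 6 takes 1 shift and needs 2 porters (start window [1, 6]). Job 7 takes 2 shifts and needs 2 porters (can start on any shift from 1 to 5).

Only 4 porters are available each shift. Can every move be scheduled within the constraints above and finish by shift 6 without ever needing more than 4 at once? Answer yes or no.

no

Total porter-shifts = 27; over 6 shifts the average is 27/6 > 4, so some shift must exceed 4.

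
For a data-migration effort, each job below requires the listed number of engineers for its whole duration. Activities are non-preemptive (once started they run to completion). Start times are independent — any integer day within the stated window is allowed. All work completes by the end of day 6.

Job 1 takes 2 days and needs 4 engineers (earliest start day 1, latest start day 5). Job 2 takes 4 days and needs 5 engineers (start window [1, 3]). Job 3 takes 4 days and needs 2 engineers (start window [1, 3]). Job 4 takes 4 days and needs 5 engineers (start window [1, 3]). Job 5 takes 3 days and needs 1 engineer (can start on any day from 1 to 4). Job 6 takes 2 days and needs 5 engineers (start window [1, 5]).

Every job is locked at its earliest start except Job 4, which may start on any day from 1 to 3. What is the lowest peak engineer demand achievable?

17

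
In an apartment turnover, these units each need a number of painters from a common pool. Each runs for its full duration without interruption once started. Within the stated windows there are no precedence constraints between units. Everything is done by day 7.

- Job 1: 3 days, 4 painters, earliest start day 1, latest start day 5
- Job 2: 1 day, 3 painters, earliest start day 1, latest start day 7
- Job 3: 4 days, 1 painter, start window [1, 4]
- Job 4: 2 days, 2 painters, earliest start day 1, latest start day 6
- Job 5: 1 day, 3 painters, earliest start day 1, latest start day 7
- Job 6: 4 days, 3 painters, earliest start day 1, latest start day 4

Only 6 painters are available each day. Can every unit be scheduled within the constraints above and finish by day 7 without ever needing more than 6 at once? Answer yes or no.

Schedule Job 1@1, Job 2@6, Job 3@1, Job 4@4, Job 5@7, Job 6@4: d1:5  d2:5  d3:5  d4:6  d5:5  d6:6  d7:6 — peak 6 ≤ 6.

yes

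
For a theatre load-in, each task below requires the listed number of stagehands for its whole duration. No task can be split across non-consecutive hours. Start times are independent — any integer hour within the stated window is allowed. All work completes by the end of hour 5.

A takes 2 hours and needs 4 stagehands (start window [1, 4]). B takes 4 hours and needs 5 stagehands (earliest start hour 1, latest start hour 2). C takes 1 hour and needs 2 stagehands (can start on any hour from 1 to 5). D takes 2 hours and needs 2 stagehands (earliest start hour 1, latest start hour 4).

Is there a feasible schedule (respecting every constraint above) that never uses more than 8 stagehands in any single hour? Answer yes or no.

no

The minimum achievable peak is 9; 8 < 9, so no feasible schedule stays within the cap.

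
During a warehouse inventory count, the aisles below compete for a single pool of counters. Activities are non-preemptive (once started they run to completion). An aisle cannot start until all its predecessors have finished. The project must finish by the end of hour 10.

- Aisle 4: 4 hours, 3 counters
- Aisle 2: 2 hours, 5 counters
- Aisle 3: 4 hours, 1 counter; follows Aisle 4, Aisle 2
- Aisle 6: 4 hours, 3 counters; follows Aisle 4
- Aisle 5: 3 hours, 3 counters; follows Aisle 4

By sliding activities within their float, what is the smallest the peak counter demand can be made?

Early-start (Aisle 4@1, Aisle 2@1, Aisle 3@5, Aisle 6@5, Aisle 5@5) gives peak 8: h1:8  h2:8  h3:3  h4:3  h5:7  h6:7  h7:7  h8:4  h9:0  h10:0.
Shift Aisle 2→5, Aisle 3→7, Aisle 6→7, Aisle 5→7.
Schedule Aisle 4@1, Aisle 2@5, Aisle 3@7, Aisle 6@7, Aisle 5@7: h1:3  h2:3  h3:3  h4:3  h5:5  h6:5  h7:7  h8:7  h9:7  h10:4 — peak 7.

7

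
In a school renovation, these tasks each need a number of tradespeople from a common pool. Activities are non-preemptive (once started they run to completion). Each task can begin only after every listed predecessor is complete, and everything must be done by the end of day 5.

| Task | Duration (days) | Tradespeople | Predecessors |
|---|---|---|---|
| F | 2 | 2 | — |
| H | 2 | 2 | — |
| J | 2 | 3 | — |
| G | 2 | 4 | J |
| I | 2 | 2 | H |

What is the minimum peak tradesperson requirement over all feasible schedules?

Schedule F@1, H@1, J@1, G@3, I@3: d1:7  d2:7  d3:6  d4:6  d5:0 — peak 7.

7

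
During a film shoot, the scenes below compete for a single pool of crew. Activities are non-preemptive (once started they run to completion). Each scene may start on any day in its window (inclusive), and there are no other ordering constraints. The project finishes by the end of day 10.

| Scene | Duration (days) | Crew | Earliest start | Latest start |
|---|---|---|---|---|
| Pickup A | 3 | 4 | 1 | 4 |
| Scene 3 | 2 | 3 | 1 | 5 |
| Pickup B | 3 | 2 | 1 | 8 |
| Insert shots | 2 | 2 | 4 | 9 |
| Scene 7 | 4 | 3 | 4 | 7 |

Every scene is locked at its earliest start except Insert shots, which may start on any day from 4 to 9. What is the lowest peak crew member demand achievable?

9

Insert shots@4: d1:9  d2:9  d3:6  d4:5  d5:5  d6:3  d7:3  d8:0  d9:0  d10:0 → peak 9
Insert shots@5: d1:9  d2:9  d3:6  d4:3  d5:5  d6:5  d7:3  d8:0  d9:0  d10:0 → peak 9
Insert shots@6: d1:9  d2:9  d3:6  d4:3  d5:3  d6:5  d7:5  d8:0  d9:0  d10:0 → peak 9
Insert shots@7: d1:9  d2:9  d3:6  d4:3  d5:3  d6:3  d7:5  d8:2  d9:0  d10:0 → peak 9
Insert shots@8: d1:9  d2:9  d3:6  d4:3  d5:3  d6:3  d7:3  d8:2  d9:2  d10:0 → peak 9
Insert shots@9: d1:9  d2:9  d3:6  d4:3  d5:3  d6:3  d7:3  d8:0  d9:2  d10:2 → peak 9
Best is Insert shots@4, peak 9.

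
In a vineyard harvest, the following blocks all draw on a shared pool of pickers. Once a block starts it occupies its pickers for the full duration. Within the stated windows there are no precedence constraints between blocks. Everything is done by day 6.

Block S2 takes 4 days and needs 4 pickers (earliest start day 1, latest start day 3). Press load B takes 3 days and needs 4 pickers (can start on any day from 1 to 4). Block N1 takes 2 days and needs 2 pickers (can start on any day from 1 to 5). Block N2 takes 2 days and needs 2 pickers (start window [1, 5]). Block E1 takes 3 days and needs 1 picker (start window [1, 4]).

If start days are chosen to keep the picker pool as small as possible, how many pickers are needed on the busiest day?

Early-start (Block S2@1, Press load B@1, Block N1@1, Block N2@1, Block E1@1) gives peak 13: d1:13  d2:13  d3:9  d4:4  d5:0  d6:0.
Shift Block N1→4, Block N2→5, Block E1→4.
Schedule Block S2@1, Press load B@1, Block N1@4, Block N2@5, Block E1@4: d1:8  d2:8  d3:8  d4:7  d5:5  d6:3 — peak 8.

8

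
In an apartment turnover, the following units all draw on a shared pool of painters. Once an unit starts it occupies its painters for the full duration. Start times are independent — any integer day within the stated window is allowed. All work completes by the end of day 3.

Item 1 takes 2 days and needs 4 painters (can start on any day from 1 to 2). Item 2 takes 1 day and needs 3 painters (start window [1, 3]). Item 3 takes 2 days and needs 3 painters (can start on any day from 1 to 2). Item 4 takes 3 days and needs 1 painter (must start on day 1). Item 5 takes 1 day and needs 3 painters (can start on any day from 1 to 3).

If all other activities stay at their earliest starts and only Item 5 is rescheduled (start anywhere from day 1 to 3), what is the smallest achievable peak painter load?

Item 5@1: d1:14  d2:8  d3:1 → peak 14
Item 5@2: d1:11  d2:11  d3:1 → peak 11
Item 5@3: d1:11  d2:8  d3:4 → peak 11
Best is Item 5@2, peak 11.

11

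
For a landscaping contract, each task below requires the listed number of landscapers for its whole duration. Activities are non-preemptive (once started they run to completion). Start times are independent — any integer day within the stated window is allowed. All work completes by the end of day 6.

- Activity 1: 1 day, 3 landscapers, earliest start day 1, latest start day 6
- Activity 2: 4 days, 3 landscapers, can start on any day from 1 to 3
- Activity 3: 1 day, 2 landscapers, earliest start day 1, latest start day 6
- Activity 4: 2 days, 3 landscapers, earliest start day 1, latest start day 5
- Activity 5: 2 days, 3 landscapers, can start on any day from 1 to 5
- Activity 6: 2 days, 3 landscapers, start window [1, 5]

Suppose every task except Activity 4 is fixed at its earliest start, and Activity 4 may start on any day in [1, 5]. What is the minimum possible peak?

14

Activity 4@1: d1:17  d2:12  d3:3  d4:3  d5:0  d6:0 → peak 17
Activity 4@2: d1:14  d2:12  d3:6  d4:3  d5:0  d6:0 → peak 14
Activity 4@3: d1:14  d2:9  d3:6  d4:6  d5:0  d6:0 → peak 14
Activity 4@4: d1:14  d2:9  d3:3  d4:6  d5:3  d6:0 → peak 14
Activity 4@5: d1:14  d2:9  d3:3  d4:3  d5:3  d6:3 → peak 14
Best is Activity 4@2, peak 14.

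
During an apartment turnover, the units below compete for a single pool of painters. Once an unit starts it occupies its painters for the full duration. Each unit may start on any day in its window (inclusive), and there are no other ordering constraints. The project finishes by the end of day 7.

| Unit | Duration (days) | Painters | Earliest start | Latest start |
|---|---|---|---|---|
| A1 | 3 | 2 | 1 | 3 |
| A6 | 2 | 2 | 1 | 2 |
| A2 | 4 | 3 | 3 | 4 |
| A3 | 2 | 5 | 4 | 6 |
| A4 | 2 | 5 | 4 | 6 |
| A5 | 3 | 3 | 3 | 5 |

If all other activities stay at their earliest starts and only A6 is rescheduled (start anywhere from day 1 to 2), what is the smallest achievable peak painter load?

16

A6@1: d1:4  d2:4  d3:8  d4:16  d5:16  d6:3  d7:0 → peak 16
A6@2: d1:2  d2:4  d3:10  d4:16  d5:16  d6:3  d7:0 → peak 16
Best is A6@1, peak 16.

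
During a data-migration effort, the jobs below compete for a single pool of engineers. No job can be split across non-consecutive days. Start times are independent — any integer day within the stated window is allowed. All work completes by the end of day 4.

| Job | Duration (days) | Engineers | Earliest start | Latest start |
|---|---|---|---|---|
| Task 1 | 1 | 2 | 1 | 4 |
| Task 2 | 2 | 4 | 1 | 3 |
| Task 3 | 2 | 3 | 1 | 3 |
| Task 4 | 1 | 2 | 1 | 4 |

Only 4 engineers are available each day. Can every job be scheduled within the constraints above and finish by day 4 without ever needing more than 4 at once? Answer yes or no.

no

Total engineer-days = 18; over 4 days the average is 18/4 > 4, so some day must exceed 4.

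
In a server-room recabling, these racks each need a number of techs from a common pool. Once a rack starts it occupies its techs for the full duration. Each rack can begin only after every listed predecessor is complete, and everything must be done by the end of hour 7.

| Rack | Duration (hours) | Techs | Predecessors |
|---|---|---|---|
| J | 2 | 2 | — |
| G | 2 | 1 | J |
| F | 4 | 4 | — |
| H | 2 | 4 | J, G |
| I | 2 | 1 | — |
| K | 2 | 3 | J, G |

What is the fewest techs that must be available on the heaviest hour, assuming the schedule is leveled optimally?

Schedule J@1, G@3, F@1, H@5, I@1, K@5: h1:7  h2:7  h3:5  h4:5  h5:7  h6:7  h7:0 — peak 7.

7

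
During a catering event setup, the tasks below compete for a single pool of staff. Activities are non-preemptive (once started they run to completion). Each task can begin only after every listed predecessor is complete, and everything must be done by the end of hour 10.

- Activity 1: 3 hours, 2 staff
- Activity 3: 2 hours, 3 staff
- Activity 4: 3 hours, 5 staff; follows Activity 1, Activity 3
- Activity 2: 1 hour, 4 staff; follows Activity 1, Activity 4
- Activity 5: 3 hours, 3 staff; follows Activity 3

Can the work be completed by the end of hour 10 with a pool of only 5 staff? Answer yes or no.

yes

Schedule Activity 1@1, Activity 3@1, Activity 4@4, Activity 2@7, Activity 5@8: h1:5  h2:5  h3:2  h4:5  h5:5  h6:5  h7:4  h8:3  h9:3  h10:3 — peak 5 ≤ 5.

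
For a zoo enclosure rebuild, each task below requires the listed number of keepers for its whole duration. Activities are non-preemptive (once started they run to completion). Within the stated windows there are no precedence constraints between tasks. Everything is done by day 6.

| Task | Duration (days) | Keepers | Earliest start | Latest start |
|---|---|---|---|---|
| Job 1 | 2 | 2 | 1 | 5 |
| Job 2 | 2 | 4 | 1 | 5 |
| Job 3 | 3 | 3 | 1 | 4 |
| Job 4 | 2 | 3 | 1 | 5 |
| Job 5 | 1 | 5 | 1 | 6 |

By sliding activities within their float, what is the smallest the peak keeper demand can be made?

6

Early-start (Job 1@1, Job 2@1, Job 3@1, Job 4@1, Job 5@1) gives peak 17: d1:17  d2:12  d3:3  d4:0  d5:0  d6:0.
Shift Job 3→3, Job 4→3, Job 5→6.
Schedule Job 1@1, Job 2@1, Job 3@3, Job 4@3, Job 5@6: d1:6  d2:6  d3:6  d4:6  d5:3  d6:5 — peak 6.
Total keeper-days = 32 over 6 days ⇒ peak ≥ ⌈32/6⌉ = 6, so 6 is optimal.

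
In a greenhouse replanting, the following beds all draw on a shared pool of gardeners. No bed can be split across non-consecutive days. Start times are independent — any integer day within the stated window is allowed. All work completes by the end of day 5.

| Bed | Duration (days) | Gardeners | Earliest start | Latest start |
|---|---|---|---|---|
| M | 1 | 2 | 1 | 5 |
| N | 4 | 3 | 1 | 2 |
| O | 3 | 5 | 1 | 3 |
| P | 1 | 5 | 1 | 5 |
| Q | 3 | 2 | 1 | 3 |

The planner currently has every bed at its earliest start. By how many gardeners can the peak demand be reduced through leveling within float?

Early-start peak: d1:17  d2:10  d3:10  d4:3  d5:0 ⇒ 17.
Leveled (M@1, N@1, O@1, P@4, Q@2): d1:10  d2:10  d3:10  d4:10  d5:0 ⇒ 10.
Reduction 17 − 10 = 7.

7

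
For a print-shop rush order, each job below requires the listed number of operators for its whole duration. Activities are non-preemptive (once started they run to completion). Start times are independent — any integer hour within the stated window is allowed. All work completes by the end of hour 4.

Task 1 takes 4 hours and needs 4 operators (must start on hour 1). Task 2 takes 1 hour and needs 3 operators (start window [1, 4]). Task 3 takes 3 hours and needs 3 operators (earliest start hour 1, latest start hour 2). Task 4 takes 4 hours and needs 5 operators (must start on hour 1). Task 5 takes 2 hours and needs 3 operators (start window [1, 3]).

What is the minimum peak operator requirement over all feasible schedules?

15

Early-start (Task 1@1, Task 2@1, Task 3@1, Task 4@1, Task 5@1) gives peak 18: h1:18  h2:15  h3:12  h4:9.
Shift Task 5→2.
Schedule Task 1@1, Task 2@1, Task 3@1, Task 4@1, Task 5@2: h1:15  h2:15  h3:15  h4:9 — peak 15.
No arrangement of the 24 feasible schedules does better.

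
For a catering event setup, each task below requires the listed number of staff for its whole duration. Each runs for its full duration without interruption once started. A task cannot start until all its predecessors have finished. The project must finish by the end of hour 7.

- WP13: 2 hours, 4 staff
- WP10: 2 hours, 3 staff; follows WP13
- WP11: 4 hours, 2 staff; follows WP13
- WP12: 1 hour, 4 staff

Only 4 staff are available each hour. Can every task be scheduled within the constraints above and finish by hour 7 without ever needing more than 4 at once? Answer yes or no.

The minimum achievable peak is 5; 4 < 5, so no feasible schedule stays within the cap.

no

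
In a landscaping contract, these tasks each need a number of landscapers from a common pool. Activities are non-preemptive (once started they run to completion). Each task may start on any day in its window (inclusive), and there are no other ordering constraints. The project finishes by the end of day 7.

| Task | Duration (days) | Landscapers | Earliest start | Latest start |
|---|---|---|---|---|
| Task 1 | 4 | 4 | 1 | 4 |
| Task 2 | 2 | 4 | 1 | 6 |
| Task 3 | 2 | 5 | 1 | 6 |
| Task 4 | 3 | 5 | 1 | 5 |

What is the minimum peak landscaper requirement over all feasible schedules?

9

Early-start (Task 1@1, Task 2@1, Task 3@1, Task 4@1) gives peak 18: d1:18  d2:18  d3:9  d4:4  d5:0  d6:0  d7:0.
Shift Task 3→3, Task 4→5.
Schedule Task 1@1, Task 2@1, Task 3@3, Task 4@5: d1:8  d2:8  d3:9  d4:9  d5:5  d6:5  d7:5 — peak 9.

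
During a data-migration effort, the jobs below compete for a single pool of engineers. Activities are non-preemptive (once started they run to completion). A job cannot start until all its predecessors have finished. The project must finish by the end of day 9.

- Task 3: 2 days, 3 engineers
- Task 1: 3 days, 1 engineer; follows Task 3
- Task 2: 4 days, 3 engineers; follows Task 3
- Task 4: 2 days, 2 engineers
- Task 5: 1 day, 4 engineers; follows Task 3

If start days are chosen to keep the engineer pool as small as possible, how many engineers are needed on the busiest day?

4

Early-start (Task 3@1, Task 1@3, Task 2@3, Task 4@1, Task 5@3) gives peak 8: d1:5  d2:5  d3:8  d4:4  d5:4  d6:3  d7:0  d8:0  d9:0.
Shift Task 4→7, Task 5→9.
Schedule Task 3@1, Task 1@3, Task 2@3, Task 4@7, Task 5@9: d1:3  d2:3  d3:4  d4:4  d5:4  d6:3  d7:2  d8:2  d9:4 — peak 4.
Total engineer-days = 29 over 9 days ⇒ peak ≥ ⌈29/9⌉ = 4, so 4 is optimal.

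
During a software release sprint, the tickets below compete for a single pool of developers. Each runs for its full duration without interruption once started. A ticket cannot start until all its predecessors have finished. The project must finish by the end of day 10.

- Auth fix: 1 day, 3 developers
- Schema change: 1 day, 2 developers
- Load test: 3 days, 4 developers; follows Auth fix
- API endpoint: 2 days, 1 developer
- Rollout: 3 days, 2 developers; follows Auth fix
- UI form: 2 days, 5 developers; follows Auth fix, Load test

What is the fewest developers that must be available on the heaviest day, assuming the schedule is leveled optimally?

5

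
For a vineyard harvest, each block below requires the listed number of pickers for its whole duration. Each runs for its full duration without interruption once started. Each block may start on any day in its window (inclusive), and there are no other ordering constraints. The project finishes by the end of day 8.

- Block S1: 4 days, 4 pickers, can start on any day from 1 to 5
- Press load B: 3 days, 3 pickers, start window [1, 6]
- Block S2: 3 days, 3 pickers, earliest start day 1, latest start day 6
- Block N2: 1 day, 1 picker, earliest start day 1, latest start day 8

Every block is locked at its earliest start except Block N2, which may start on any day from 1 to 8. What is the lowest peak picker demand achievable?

10

Block N2@1: d1:11  d2:10  d3:10  d4:4  d5:0  d6:0  d7:0  d8:0 → peak 11
Block N2@2: d1:10  d2:11  d3:10  d4:4  d5:0  d6:0  d7:0  d8:0 → peak 11
Block N2@3: d1:10  d2:10  d3:11  d4:4  d5:0  d6:0  d7:0  d8:0 → peak 11
Block N2@4: d1:10  d2:10  d3:10  d4:5  d5:0  d6:0  d7:0  d8:0 → peak 10
Block N2@5: d1:10  d2:10  d3:10  d4:4  d5:1  d6:0  d7:0  d8:0 → peak 10
Block N2@6: d1:10  d2:10  d3:10  d4:4  d5:0  d6:1  d7:0  d8:0 → peak 10
Block N2@7: d1:10  d2:10  d3:10  d4:4  d5:0  d6:0  d7:1  d8:0 → peak 10
Block N2@8: d1:10  d2:10  d3:10  d4:4  d5:0  d6:0  d7:0  d8:1 → peak 10
Best is Block N2@4, peak 10.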